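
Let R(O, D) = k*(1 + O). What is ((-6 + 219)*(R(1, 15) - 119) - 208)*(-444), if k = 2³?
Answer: 9833268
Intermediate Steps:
k = 8
R(O, D) = 8 + 8*O (R(O, D) = 8*(1 + O) = 8 + 8*O)
((-6 + 219)*(R(1, 15) - 119) - 208)*(-444) = ((-6 + 219)*((8 + 8*1) - 119) - 208)*(-444) = (213*((8 + 8) - 119) - 208)*(-444) = (213*(16 - 119) - 208)*(-444) = (213*(-103) - 208)*(-444) = (-21939 - 208)*(-444) = -22147*(-444) = 9833268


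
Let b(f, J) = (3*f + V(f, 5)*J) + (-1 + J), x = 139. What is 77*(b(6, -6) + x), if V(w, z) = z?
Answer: 9240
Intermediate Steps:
b(f, J) = -1 + 3*f + 6*J (b(f, J) = (3*f + 5*J) + (-1 + J) = -1 + 3*f + 6*J)
77*(b(6, -6) + x) = 77*((-1 + 3*6 + 6*(-6)) + 139) = 77*((-1 + 18 - 36) + 139) = 77*(-19 + 139) = 77*120 = 9240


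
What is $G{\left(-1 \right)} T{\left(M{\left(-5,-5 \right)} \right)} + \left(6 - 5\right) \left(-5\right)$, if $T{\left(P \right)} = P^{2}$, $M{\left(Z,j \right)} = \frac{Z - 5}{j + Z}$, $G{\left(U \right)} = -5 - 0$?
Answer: $-10$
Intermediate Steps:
$G{\left(U \right)} = -5$ ($G{\left(U \right)} = -5 + 0 = -5$)
$M{\left(Z,j \right)} = \frac{-5 + Z}{Z + j}$
$G{\left(-1 \right)} T{\left(M{\left(-5,-5 \right)} \right)} + \left(6 - 5\right) \left(-5\right) = - 5 \left(\frac{-5 - 5}{-5 - 5}\right)^{2} + \left(6 - 5\right) \left(-5\right) = - 5 \left(\frac{1}{-10} \left(-10\right)\right)^{2} + 1 \left(-5\right) = - 5 \left(\left(- \frac{1}{10}\right) \left(-10\right)\right)^{2} - 5 = - 5 \cdot 1^{2} - 5 = \left(-5\right) 1 - 5 = -5 - 5 = -10$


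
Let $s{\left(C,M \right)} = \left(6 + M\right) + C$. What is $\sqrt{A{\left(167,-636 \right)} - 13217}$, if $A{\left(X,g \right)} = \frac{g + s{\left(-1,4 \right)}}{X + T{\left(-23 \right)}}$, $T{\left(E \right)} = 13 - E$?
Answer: $\frac{i \sqrt{544786634}}{203} \approx 114.98 i$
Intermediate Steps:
$s{\left(C,M \right)} = 6 + C + M$
$A{\left(X,g \right)} = \frac{9 + g}{36 + X}$ ($A{\left(X,g \right)} = \frac{g + \left(6 - 1 + 4\right)}{X + \left(13 - -23\right)} = \frac{g + 9}{X + \left(13 + 23\right)} = \frac{9 + g}{X + 36} = \frac{9 + g}{36 + X}$)
$\sqrt{A{\left(167,-636 \right)} - 13217} = \sqrt{\frac{9 - 636}{36 + 167} - 13217} = \sqrt{\frac{1}{203} \left(-627\right) - 13217} = \sqrt{- \frac{627}{203} - 13217} = \sqrt{- \frac{2683678}{203}} = \frac{i \sqrt{544786634}}{203}$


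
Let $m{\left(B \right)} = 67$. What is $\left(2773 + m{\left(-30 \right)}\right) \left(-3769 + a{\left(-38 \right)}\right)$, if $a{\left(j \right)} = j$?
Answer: $-10811880$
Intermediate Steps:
$\left(2773 + m{\left(-30 \right)}\right) \left(-3769 + a{\left(-38 \right)}\right) = \left(2773 + 67\right) \left(-3769 - 38\right) = 2840 \left(-3807\right) = -10811880$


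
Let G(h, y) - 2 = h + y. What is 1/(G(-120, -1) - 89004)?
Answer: -1/89123 ≈ -1.1220e-5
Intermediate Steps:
G(h, y) = 2 + h + y (G(h, y) = 2 + (h + y) = 2 + h + y)
1/(G(-120, -1) - 89004) = 1/((2 - 120 - 1) - 89004) = 1/(-119 - 89004) = 1/(-89123) = -1/89123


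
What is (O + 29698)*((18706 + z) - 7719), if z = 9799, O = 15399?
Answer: 937386242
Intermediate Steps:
(O + 29698)*((18706 + z) - 7719) = (15399 + 29698)*((18706 + 9799) - 7719) = 45097*(28505 - 7719) = 45097*20786 = 937386242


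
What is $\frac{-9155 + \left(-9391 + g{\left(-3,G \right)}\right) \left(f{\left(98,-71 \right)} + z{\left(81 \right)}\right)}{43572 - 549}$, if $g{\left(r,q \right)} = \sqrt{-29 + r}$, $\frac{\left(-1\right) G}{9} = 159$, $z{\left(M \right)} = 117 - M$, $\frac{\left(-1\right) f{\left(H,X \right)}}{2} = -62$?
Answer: $- \frac{503905}{14341} + \frac{640 i \sqrt{2}}{43023} \approx -35.137 + 0.021038 i$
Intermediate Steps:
$f{\left(H,X \right)} = 124$ ($f{\left(H,X \right)} = \left(-2\right) \left(-62\right) = 124$)
$G = -1431$ ($G = \left(-9\right) 159 = -1431$)
$\frac{-9155 + \left(-9391 + g{\left(-3,G \right)}\right) \left(f{\left(98,-71 \right)} + z{\left(81 \right)}\right)}{43572 - 549} = \frac{-9155 + \left(-9391 + \sqrt{-29 - 3}\right) \left(124 + \left(117 - 81\right)\right)}{43572 - 549} = \frac{-9155 + \left(-9391 + \sqrt{-32}\right) \left(124 + \left(117 - 81\right)\right)}{43023} = \left(-9155 + \left(-9391 + 4 i \sqrt{2}\right) \left(124 + 36\right)\right) \frac{1}{43023} = \left(-9155 + \left(-9391 + 4 i \sqrt{2}\right) 160\right) \frac{1}{43023} = \left(-9155 - \left(1502560 - 640 i \sqrt{2}\right)\right) \frac{1}{43023} = \left(-1511715 + 640 i \sqrt{2}\right) \frac{1}{43023} = - \frac{503905}{14341} + \frac{640 i \sqrt{2}}{43023}$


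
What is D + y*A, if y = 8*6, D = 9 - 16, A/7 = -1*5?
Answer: -1687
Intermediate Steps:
A = -35 (A = 7*(-1*5) = 7*(-5) = -35)
D = -7
y = 48
D + y*A = -7 + 48*(-35) = -7 - 1680 = -1687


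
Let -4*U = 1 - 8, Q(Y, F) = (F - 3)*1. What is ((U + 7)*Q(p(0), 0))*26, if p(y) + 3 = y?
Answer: -1365/2 ≈ -682.50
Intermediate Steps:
p(y) = -3 + y
Q(Y, F) = -3 + F (Q(Y, F) = (-3 + F)*1 = -3 + F)
U = 7/4 (U = -(1 - 8)/4 = -¼*(-7) = 7/4 ≈ 1.7500)
((U + 7)*Q(p(0), 0))*26 = ((7/4 + 7)*(-3 + 0))*26 = ((35/4)*(-3))*26 = -105/4*26 = -1365/2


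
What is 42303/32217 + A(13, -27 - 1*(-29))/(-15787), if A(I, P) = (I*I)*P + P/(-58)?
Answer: 6350509184/4916561197 ≈ 1.2917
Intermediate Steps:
A(I, P) = -P/58 + P*I² (A(I, P) = I²*P + P*(-1/58) = P*I² - P/58 = -P/58 + P*I²)
42303/32217 + A(13, -27 - 1*(-29))/(-15787) = 42303/32217 + ((-27 - 1*(-29))*(-1/58 + 13²))/(-15787) = 42303*(1/32217) + ((-27 + 29)*(-1/58 + 169))*(-1/15787) = 14101/10739 + (2*(9801/58))*(-1/15787) = 14101/10739 + (9801/29)*(-1/15787) = 14101/10739 - 9801/457823 = 6350509184/4916561197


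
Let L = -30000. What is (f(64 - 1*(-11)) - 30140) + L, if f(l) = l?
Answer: -60065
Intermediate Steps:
(f(64 - 1*(-11)) - 30140) + L = ((64 - 1*(-11)) - 30140) - 30000 = ((64 + 11) - 30140) - 30000 = (75 - 30140) - 30000 = -30065 - 30000 = -60065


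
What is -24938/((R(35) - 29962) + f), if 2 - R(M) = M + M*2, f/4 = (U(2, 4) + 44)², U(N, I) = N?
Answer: 24938/21601 ≈ 1.1545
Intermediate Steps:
f = 8464 (f = 4*(2 + 44)² = 4*46² = 4*2116 = 8464)
R(M) = 2 - 3*M (R(M) = 2 - (M + M*2) = 2 - (M + 2*M) = 2 - 3*M)
-24938/((R(35) - 29962) + f) = -24938/(((2 - 3*35) - 29962) + 8464) = -24938/(((2 - 105) - 29962) + 8464) = -24938/((-103 - 29962) + 8464) = -24938/(-30065 + 8464) = -24938/(-21601) = -24938*(-1/21601) = 24938/21601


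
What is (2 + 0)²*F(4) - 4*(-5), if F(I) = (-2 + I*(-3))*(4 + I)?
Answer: -428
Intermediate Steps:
F(I) = (-2 - 3*I)*(4 + I)
(2 + 0)²*F(4) - 4*(-5) = (2 + 0)²*(-8 - 14*4 - 3*4²) - 4*(-5) = 2²*(-8 - 56 - 3*16) + 20 = 4*(-8 - 56 - 48) + 20 = 4*(-112) + 20 = -448 + 20 = -428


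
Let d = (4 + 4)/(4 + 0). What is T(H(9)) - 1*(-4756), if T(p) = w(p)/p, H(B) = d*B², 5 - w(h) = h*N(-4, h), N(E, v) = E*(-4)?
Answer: 767885/162 ≈ 4740.0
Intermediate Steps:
N(E, v) = -4*E
d = 2 (d = 8/4 = 8*(¼) = 2)
w(h) = 5 - 16*h (w(h) = 5 - h*(-4*(-4)) = 5 - h*16 = 5 - 16*h)
H(B) = 2*B²
T(p) = (5 - 16*p)/p
T(H(9)) - 1*(-4756) = (-16 + 5/((2*9²))) - 1*(-4756) = (-16 + 5/((2*81))) + 4756 = (-16 + 5/162) + 4756 = -2587/162 + 4756 = 767885/162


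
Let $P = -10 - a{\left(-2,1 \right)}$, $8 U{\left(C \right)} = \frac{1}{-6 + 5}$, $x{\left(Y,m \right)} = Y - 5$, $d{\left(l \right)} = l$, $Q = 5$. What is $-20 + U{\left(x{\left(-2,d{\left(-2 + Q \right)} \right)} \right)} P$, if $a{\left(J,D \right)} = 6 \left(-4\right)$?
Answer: $- \frac{87}{4} \approx -21.75$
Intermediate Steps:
$x{\left(Y,m \right)} = -5 + Y$ ($x{\left(Y,m \right)} = Y - 5 = -5 + Y$)
$U{\left(C \right)} = - \frac{1}{8}$ ($U{\left(C \right)} = \frac{1}{8 \left(-6 + 5\right)} = \frac{1}{8 \left(-1\right)} = \frac{1}{8} \left(-1\right) = - \frac{1}{8}$)
$a{\left(J,D \right)} = -24$
$P = 14$ ($P = -10 - -24 = -10 + 24 = 14$)
$-20 + U{\left(x{\left(-2,d{\left(-2 + Q \right)} \right)} \right)} P = -20 - \frac{7}{4} = - \frac{87}{4}$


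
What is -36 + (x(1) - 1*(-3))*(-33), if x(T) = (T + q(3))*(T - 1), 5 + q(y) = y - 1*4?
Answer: -135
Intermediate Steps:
q(y) = -9 + y (q(y) = -5 + (y - 1*4) = -5 + (y - 4) = -5 + (-4 + y) = -9 + y)
x(T) = (-1 + T)*(-6 + T) (x(T) = (T + (-9 + 3))*(T - 1) = (T - 6)*(-1 + T) = (-6 + T)*(-1 + T) = (-1 + T)*(-6 + T))
-36 + (x(1) - 1*(-3))*(-33) = -36 + ((6 + 1² - 7*1) - 1*(-3))*(-33) = -36 + ((6 + 1 - 7) + 3)*(-33) = -36 + (0 + 3)*(-33) = -36 + 3*(-33) = -36 - 99 = -135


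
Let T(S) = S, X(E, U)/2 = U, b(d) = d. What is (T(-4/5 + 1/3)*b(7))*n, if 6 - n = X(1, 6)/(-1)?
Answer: -294/5 ≈ -58.800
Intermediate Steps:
X(E, U) = 2*U
n = 18 (n = 6 - 2*6/(-1) = 6 - 12*(-1) = 6 - 1*(-12) = 6 + 12 = 18)
(T(-4/5 + 1/3)*b(7))*n = ((-4/5 + 1/3)*7)*18 = ((-4*⅕ + 1*(⅓))*7)*18 = ((-⅘ + ⅓)*7)*18 = -7/15*7*18 = -49/15*18 = -294/5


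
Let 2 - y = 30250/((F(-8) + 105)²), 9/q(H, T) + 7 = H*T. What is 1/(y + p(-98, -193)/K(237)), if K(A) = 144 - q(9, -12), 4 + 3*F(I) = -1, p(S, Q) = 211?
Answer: 31845618/20110361 ≈ 1.5835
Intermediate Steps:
q(H, T) = 9/(-7 + H*T)
F(I) = -5/3 (F(I) = -4/3 + (⅓)*(-1) = -4/3 - ⅓ = -5/3)
K(A) = 16569/115 (K(A) = 144 - 9/(-7 + 9*(-12)) = 144 - 9/(-7 - 108) = 144 - 9/(-115) = 144 - 9*(-1)/115 = 144 - 1*(-9/115) = 144 + 9/115 = 16569/115)
y = -1601/1922 (y = 2 - 30250/((-5/3 + 105)²) = 2 - 30250/((310/3)²) = 2 - 30250/96100/9 = 2 - 30250*9/96100 = 2 - 1*5445/1922 = 2 - 5445/1922 = -1601/1922 ≈ -0.83299)
1/(y + p(-98, -193)/K(237)) = 1/(-1601/1922 + 211/(16569/115)) = 1/(-1601/1922 + 211*(115/16569)) = 1/(-1601/1922 + 24265/16569) = 1/(20110361/31845618) = 31845618/20110361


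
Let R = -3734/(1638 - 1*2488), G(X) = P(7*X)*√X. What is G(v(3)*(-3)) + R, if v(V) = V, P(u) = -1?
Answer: 1867/425 - 3*I ≈ 4.3929 - 3.0*I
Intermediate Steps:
G(X) = -√X
R = 1867/425 (R = -3734/(1638 - 2488) = -3734/(-850) = -3734*(-1/850) = 1867/425 ≈ 4.3929)
G(v(3)*(-3)) + R = -√(3*(-3)) + 1867/425 = -√(-9) + 1867/425 = -3*I + 1867/425 = 1867/425 - 3*I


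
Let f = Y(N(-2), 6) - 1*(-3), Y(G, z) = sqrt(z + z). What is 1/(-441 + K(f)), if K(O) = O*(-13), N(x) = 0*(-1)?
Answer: -40/19031 + 13*sqrt(3)/114186 ≈ -0.0019046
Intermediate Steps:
N(x) = 0
Y(G, z) = sqrt(2)*sqrt(z) (Y(G, z) = sqrt(2*z) = sqrt(2)*sqrt(z))
f = 3 + 2*sqrt(3) (f = sqrt(2)*sqrt(6) - 1*(-3) = 2*sqrt(3) + 3 = 3 + 2*sqrt(3) ≈ 6.4641)
K(O) = -13*O
1/(-441 + K(f)) = 1/(-441 - 13*(3 + 2*sqrt(3))) = 1/(-441 + (-39 - 26*sqrt(3))) = 1/(-480 - 26*sqrt(3))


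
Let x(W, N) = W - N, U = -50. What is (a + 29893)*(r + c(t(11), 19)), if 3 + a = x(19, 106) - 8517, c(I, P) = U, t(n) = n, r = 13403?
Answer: 284231958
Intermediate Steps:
c(I, P) = -50
a = -8607 (a = -3 + ((19 - 1*106) - 8517) = -3 + ((19 - 106) - 8517) = -3 + (-87 - 8517) = -3 - 8604 = -8607)
(a + 29893)*(r + c(t(11), 19)) = (-8607 + 29893)*(13403 - 50) = 21286*13353 = 284231958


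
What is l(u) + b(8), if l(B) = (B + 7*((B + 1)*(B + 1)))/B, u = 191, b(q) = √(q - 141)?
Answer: 258239/191 + I*√133 ≈ 1352.0 + 11.533*I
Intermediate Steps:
b(q) = √(-141 + q)
l(B) = (B + 7*(1 + B)²)/B (l(B) = (B + 7*((1 + B)*(1 + B)))/B = (B + 7*(1 + B)²)/B)
l(u) + b(8) = (191 + 7*(1 + 191)²)/191 + √(-141 + 8) = (191 + 7*192²)/191 + √(-133) = (191 + 7*36864)/191 + I*√133 = (191 + 258048)/191 + I*√133 = (1/191)*258239 + I*√133 = 258239/191 + I*√133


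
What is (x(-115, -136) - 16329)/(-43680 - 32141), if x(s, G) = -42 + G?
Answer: 16507/75821 ≈ 0.21771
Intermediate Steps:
(x(-115, -136) - 16329)/(-43680 - 32141) = ((-42 - 136) - 16329)/(-43680 - 32141) = (-178 - 16329)/(-75821) = -16507*(-1/75821) = 16507/75821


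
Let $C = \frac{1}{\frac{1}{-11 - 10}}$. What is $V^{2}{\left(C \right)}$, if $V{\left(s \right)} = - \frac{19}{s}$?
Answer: $\frac{361}{441} \approx 0.81859$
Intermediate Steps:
$C = -21$ ($C = \frac{1}{\frac{1}{-21}} = \frac{1}{- \frac{1}{21}} = -21$)
$V^{2}{\left(C \right)} = \left(- \frac{19}{-21}\right)^{2} = \left(\left(-19\right) \left(- \frac{1}{21}\right)\right)^{2} = \left(\frac{19}{21}\right)^{2} = \frac{361}{441}$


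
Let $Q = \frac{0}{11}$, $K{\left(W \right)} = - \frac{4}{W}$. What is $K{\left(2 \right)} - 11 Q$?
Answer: $-2$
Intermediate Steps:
$Q = 0$ ($Q = 0 \cdot \frac{1}{11} = 0$)
$K{\left(2 \right)} - 11 Q = - \frac{4}{2} - 0 = \left(-4\right) \frac{1}{2} + 0 = -2 + 0 = -2$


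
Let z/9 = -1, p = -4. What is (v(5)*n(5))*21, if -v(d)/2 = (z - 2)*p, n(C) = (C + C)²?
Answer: -184800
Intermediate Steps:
n(C) = 4*C² (n(C) = (2*C)² = 4*C²)
z = -9 (z = 9*(-1) = -9)
v(d) = -88 (v(d) = -2*(-9 - 2)*(-4) = -(-22)*(-4) = -2*44 = -88)
(v(5)*n(5))*21 = -352*5²*21 = -352*25*21 = -88*100*21 = -8800*21 = -184800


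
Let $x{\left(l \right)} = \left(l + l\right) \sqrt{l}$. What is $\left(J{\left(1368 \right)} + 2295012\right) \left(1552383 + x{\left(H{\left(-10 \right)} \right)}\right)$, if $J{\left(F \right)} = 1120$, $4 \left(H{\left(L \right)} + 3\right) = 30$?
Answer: $3564476282556 + 30997782 \sqrt{2} \approx 3.5645 \cdot 10^{12}$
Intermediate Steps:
$H{\left(L \right)} = \frac{9}{2}$ ($H{\left(L \right)} = -3 + \frac{1}{4} \cdot 30 = -3 + \frac{15}{2} = \frac{9}{2}$)
$x{\left(l \right)} = 2 l^{\frac{3}{2}}$ ($x{\left(l \right)} = 2 l \sqrt{l} = 2 l^{\frac{3}{2}}$)
$\left(J{\left(1368 \right)} + 2295012\right) \left(1552383 + x{\left(H{\left(-10 \right)} \right)}\right) = \left(1120 + 2295012\right) \left(1552383 + 2 \left(\frac{9}{2}\right)^{\frac{3}{2}}\right) = 2296132 \left(1552383 + 2 \frac{27 \sqrt{2}}{4}\right) = 2296132 \left(1552383 + \frac{27 \sqrt{2}}{2}\right) = 3564476282556 + 30997782 \sqrt{2}$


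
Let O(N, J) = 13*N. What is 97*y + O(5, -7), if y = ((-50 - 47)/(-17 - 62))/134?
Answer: 697499/10586 ≈ 65.889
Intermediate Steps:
y = 97/10586 (y = -97/(-79)*(1/134) = -97*(-1/79)*(1/134) = (97/79)*(1/134) = 97/10586 ≈ 0.0091631)
97*y + O(5, -7) = 97*(97/10586) + 13*5 = 9409/10586 + 65 = 697499/10586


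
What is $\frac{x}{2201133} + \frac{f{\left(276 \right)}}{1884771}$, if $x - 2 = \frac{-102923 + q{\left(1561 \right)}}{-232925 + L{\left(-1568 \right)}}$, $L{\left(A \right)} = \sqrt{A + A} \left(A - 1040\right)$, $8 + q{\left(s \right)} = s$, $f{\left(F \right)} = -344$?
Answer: $- \frac{387088886936289220}{2133132523815721328901} - \frac{704994560 i}{7922409495217217} \approx -0.00018146 - 8.8987 \cdot 10^{-8} i$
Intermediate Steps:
$q{\left(s \right)} = -8 + s$
$L{\left(A \right)} = \sqrt{2} \sqrt{A} \left(-1040 + A\right)$ ($L{\left(A \right)} = \sqrt{2 A} \left(-1040 + A\right) = \sqrt{2} \sqrt{A} \left(-1040 + A\right)$)
$x = 2 - \frac{101370 \left(-232925 + 146048 i\right)}{75584073929}$ ($x = 2 + \frac{-102923 + \left(-8 + 1561\right)}{-232925 + \sqrt{2} \sqrt{-1568} \left(-1040 - 1568\right)} = 2 + \frac{-102923 + 1553}{-232925 + \sqrt{2} \cdot 28 i \sqrt{2} \left(-2608\right)} = 2 - \frac{101370}{-232925 - 146048 i} = 2 - 101370 \frac{-232925 + 146048 i}{75584073929} = 2 - \frac{101370 \left(-232925 + 146048 i\right)}{75584073929} \approx 2.3124 - 0.19587 i$)
$\frac{x}{2201133} + \frac{f{\left(276 \right)}}{1884771} = \frac{\frac{24968536444}{10797724847} - \frac{2114983680 i}{10797724847}}{2201133} - \frac{344}{1884771} = \left(\frac{24968536444}{10797724847} - \frac{2114983680 i}{10797724847}\right) \frac{1}{2201133} - \frac{344}{1884771} = \left(\frac{24968536444}{23767228485651651} - \frac{704994560 i}{7922409495217217}\right) - \frac{344}{1884771} = - \frac{387088886936289220}{2133132523815721328901} - \frac{704994560 i}{7922409495217217}$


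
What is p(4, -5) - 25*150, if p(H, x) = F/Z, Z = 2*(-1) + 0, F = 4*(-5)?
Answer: -3740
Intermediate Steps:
F = -20
Z = -2 (Z = -2 + 0 = -2)
p(H, x) = 10 (p(H, x) = -20/(-2) = -20*(-½) = 10)
p(4, -5) - 25*150 = 10 - 25*150 = 10 - 3750 = -3740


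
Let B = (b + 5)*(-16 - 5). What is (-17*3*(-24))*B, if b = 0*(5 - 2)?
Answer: -128520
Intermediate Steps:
b = 0 (b = 0*3 = 0)
B = -105 (B = (0 + 5)*(-16 - 5) = 5*(-21) = -105)
(-17*3*(-24))*B = (-17*3*(-24))*(-105) = -51*(-24)*(-105) = 1224*(-105) = -128520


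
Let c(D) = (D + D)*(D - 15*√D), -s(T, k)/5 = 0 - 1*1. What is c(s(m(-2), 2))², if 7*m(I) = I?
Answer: 115000 - 15000*√5 ≈ 81459.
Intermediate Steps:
m(I) = I/7
s(T, k) = 5 (s(T, k) = -5*(0 - 1*1) = -5*(0 - 1) = -5*(-1) = 5)
c(D) = 2*D*(D - 15*√D) (c(D) = (2*D)*(D - 15*√D) = 2*D*(D - 15*√D))
c(s(m(-2), 2))² = (-150*√5 + 2*5²)² = (-150*√5 + 2*25)² = (-150*√5 + 50)² = (50 - 150*√5)²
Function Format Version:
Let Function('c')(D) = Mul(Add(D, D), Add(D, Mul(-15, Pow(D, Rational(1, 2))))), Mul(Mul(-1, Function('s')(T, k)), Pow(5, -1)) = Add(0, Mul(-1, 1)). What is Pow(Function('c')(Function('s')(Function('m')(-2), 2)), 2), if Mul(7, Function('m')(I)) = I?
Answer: Add(115000, Mul(-15000, Pow(5, Rational(1, 2)))) ≈ 81459.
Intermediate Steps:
Function('m')(I) = Mul(Rational(1, 7), I)
Function('s')(T, k) = 5 (Function('s')(T, k) = Mul(-5, Add(0, Mul(-1, 1))) = Mul(-5, Add(0, -1)) = Mul(-5, -1) = 5)
Function('c')(D) = Mul(2, D, Add(D, Mul(-15, Pow(D, Rational(1, 2))))) (Function('c')(D) = Mul(Mul(2, D), Add(D, Mul(-15, Pow(D, Rational(1, 2))))) = Mul(2, D, Add(D, Mul(-15, Pow(D, Rational(1, 2))))))
Pow(Function('c')(Function('s')(Function('m')(-2), 2)), 2) = Pow(Add(Mul(-30, Pow(5, Rational(3, 2))), Mul(2, Pow(5, 2))), 2) = Pow(Add(Mul(-30, Mul(5, Pow(5, Rational(1, 2)))), Mul(2, 25)), 2) = Pow(Add(Mul(-150, Pow(5, Rational(1, 2))), 50), 2) = Pow(Add(50, Mul(-150, Pow(5, Rational(1, 2)))), 2)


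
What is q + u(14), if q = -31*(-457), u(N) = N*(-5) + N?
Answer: 14111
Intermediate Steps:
u(N) = -4*N (u(N) = -5*N + N = -4*N)
q = 14167
q + u(14) = 14167 - 4*14 = 14167 - 56 = 14111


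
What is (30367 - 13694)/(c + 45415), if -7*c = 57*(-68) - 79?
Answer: 16673/45980 ≈ 0.36261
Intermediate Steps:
c = 565 (c = -(57*(-68) - 79)/7 = -(-3876 - 79)/7 = -⅐*(-3955) = 565)
(30367 - 13694)/(c + 45415) = (30367 - 13694)/(565 + 45415) = 16673/45980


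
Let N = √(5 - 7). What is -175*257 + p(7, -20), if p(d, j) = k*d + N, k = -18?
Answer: -45101 + I*√2 ≈ -45101.0 + 1.4142*I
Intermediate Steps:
N = I*√2 (N = √(-2) = I*√2 ≈ 1.4142*I)
p(d, j) = -18*d + I*√2
-175*257 + p(7, -20) = -175*257 + (-18*7 + I*√2) = -44975 + (-126 + I*√2) = -45101 + I*√2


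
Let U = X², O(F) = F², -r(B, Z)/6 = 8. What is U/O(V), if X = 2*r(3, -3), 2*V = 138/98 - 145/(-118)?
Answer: 1232419700736/232471009 ≈ 5301.4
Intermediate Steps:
r(B, Z) = -48 (r(B, Z) = -6*8 = -48)
V = 15247/11564 (V = (138/98 - 145/(-118))/2 = (138*(1/98) - 145*(-1/118))/2 = (69/49 + 145/118)/2 = (½)*(15247/5782) = 15247/11564 ≈ 1.3185)
X = -96 (X = 2*(-48) = -96)
U = 9216 (U = (-96)² = 9216)
U/O(V) = 9216/((15247/11564)²) = 9216/(232471009/133726096) = 9216*(133726096/232471009) = 1232419700736/232471009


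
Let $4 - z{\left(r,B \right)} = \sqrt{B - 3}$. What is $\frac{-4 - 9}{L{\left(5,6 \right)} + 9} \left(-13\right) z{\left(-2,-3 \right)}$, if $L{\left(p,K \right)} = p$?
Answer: $\frac{338}{7} - \frac{169 i \sqrt{6}}{14} \approx 48.286 - 29.569 i$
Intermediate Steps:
$z{\left(r,B \right)} = 4 - \sqrt{-3 + B}$ ($z{\left(r,B \right)} = 4 - \sqrt{B - 3} = 4 - \sqrt{-3 + B}$)
$\frac{-4 - 9}{L{\left(5,6 \right)} + 9} \left(-13\right) z{\left(-2,-3 \right)} = \frac{-4 - 9}{5 + 9} \left(-13\right) \left(4 - \sqrt{-3 - 3}\right) = - \frac{13}{14} \left(-13\right) \left(4 - \sqrt{-6}\right) = \left(-13\right) \frac{1}{14} \left(-13\right) \left(4 - i \sqrt{6}\right) = \left(- \frac{13}{14}\right) \left(-13\right) \left(4 - i \sqrt{6}\right) = \frac{169 \left(4 - i \sqrt{6}\right)}{14} = \frac{338}{7} - \frac{169 i \sqrt{6}}{14}$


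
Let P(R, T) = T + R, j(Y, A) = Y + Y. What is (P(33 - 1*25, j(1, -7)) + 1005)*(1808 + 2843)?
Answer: 4720765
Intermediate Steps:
j(Y, A) = 2*Y
P(R, T) = R + T
(P(33 - 1*25, j(1, -7)) + 1005)*(1808 + 2843) = (((33 - 1*25) + 2*1) + 1005)*(1808 + 2843) = (((33 - 25) + 2) + 1005)*4651 = ((8 + 2) + 1005)*4651 = (10 + 1005)*4651 = 1015*4651 = 4720765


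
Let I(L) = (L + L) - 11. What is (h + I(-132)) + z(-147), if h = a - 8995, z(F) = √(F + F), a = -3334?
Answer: -12604 + 7*I*√6 ≈ -12604.0 + 17.146*I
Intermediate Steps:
z(F) = √2*√F (z(F) = √(2*F) = √2*√F)
h = -12329 (h = -3334 - 8995 = -12329)
I(L) = -11 + 2*L (I(L) = 2*L - 11 = -11 + 2*L)
(h + I(-132)) + z(-147) = (-12329 + (-11 + 2*(-132))) + √2*√(-147) = (-12329 + (-11 - 264)) + √2*(7*I*√3) = (-12329 - 275) + 7*I*√6 = -12604 + 7*I*√6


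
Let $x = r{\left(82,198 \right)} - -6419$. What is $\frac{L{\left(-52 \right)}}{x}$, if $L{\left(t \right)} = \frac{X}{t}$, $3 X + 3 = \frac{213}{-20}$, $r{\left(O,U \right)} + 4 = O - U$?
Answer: $\frac{7}{503920} \approx 1.3891 \cdot 10^{-5}$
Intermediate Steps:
$r{\left(O,U \right)} = -4 + O - U$ ($r{\left(O,U \right)} = -4 + \left(O - U\right) = -4 + O - U$)
$x = 6299$ ($x = \left(-4 + 82 - 198\right) - -6419 = \left(-4 + 82 - 198\right) + 6419 = -120 + 6419 = 6299$)
$X = - \frac{91}{20}$ ($X = -1 + \frac{213 \frac{1}{-20}}{3} = -1 + \frac{213 \left(- \frac{1}{20}\right)}{3} = -1 + \frac{1}{3} \left(- \frac{213}{20}\right) = -1 - \frac{71}{20} = - \frac{91}{20} \approx -4.55$)
$L{\left(t \right)} = - \frac{91}{20 t}$
$\frac{L{\left(-52 \right)}}{x} = \frac{\left(- \frac{91}{20}\right) \frac{1}{-52}}{6299} = \left(- \frac{91}{20}\right) \left(- \frac{1}{52}\right) \frac{1}{6299} = \frac{7}{80} \cdot \frac{1}{6299} = \frac{7}{503920}$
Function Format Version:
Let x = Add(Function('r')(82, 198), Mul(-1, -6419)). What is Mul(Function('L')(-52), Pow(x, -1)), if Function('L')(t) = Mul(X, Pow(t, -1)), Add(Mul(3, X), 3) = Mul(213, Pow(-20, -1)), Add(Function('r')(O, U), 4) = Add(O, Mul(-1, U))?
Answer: Rational(7, 503920) ≈ 1.3891e-5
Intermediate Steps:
Function('r')(O, U) = Add(-4, O, Mul(-1, U)) (Function('r')(O, U) = Add(-4, Add(O, Mul(-1, U))) = Add(-4, O, Mul(-1, U)))
x = 6299 (x = Add(Add(-4, 82, Mul(-1, 198)), Mul(-1, -6419)) = Add(Add(-4, 82, -198), 6419) = Add(-120, 6419) = 6299)
X = Rational(-91, 20) (X = Add(-1, Mul(Rational(1, 3), Mul(213, Pow(-20, -1)))) = Add(-1, Mul(Rational(1, 3), Mul(213, Rational(-1, 20)))) = Add(-1, Mul(Rational(1, 3), Rational(-213, 20))) = Add(-1, Rational(-71, 20)) = Rational(-91, 20) ≈ -4.5500)
Function('L')(t) = Mul(Rational(-91, 20), Pow(t, -1))
Mul(Function('L')(-52), Pow(x, -1)) = Mul(Mul(Rational(-91, 20), Pow(-52, -1)), Pow(6299, -1)) = Mul(Mul(Rational(-91, 20), Rational(-1, 52)), Rational(1, 6299)) = Mul(Rational(7, 80), Rational(1, 6299)) = Rational(7, 503920)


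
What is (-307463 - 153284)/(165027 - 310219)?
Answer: 460747/145192 ≈ 3.1734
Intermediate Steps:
(-307463 - 153284)/(165027 - 310219) = -460747/(-145192) = -460747*(-1/145192) = 460747/145192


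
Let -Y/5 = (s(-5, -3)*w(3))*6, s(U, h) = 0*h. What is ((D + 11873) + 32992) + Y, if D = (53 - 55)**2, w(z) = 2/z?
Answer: 44869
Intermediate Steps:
s(U, h) = 0
D = 4 (D = (-2)**2 = 4)
Y = 0 (Y = -5*0*(2/3)*6 = -0*6 = -5*0 = 0)
((D + 11873) + 32992) + Y = ((4 + 11873) + 32992) + 0 = (11877 + 32992) + 0 = 44869 + 0 = 44869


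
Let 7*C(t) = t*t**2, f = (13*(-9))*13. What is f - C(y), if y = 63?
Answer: -37242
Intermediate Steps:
f = -1521 (f = -117*13 = -1521)
C(t) = t**3/7 (C(t) = (t*t**2)/7 = t**3/7)
f - C(y) = -1521 - 63**3/7 = -1521 - 250047/7 = -1521 - 1*35721 = -1521 - 35721 = -37242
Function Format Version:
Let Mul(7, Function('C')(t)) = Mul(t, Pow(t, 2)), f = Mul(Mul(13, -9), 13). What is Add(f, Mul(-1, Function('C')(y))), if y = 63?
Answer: -37242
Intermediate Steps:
f = -1521 (f = Mul(-117, 13) = -1521)
Function('C')(t) = Mul(Rational(1, 7), Pow(t, 3)) (Function('C')(t) = Mul(Rational(1, 7), Mul(t, Pow(t, 2))) = Mul(Rational(1, 7), Pow(t, 3)))
Add(f, Mul(-1, Function('C')(y))) = Add(-1521, Mul(-1, Mul(Rational(1, 7), Pow(63, 3)))) = Add(-1521, Mul(-1, Mul(Rational(1, 7), 250047))) = Add(-1521, Mul(-1, 35721)) = Add(-1521, -35721) = -37242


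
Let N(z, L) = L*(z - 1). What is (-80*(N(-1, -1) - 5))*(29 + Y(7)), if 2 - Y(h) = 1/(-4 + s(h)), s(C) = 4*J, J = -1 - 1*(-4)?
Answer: 7410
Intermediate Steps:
J = 3 (J = -1 + 4 = 3)
s(C) = 12 (s(C) = 4*3 = 12)
Y(h) = 15/8 (Y(h) = 2 - 1/(-4 + 12) = 2 - 1/8 = 2 - 1*⅛ = 2 - ⅛ = 15/8)
N(z, L) = L*(-1 + z)
(-80*(N(-1, -1) - 5))*(29 + Y(7)) = (-80*(-(-1 - 1) - 5))*(29 + 15/8) = -80*(-1*(-2) - 5)*(247/8) = -80*(2 - 5)*(247/8) = -80*(-3)*(247/8) = 240*(247/8) = 7410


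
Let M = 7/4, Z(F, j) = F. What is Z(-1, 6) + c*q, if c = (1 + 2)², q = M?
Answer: 59/4 ≈ 14.750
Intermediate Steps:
M = 7/4 (M = 7*(¼) = 7/4 ≈ 1.7500)
q = 7/4 ≈ 1.7500
c = 9 (c = 3² = 9)
Z(-1, 6) + c*q = -1 + 9*(7/4) = -1 + 63/4 = 59/4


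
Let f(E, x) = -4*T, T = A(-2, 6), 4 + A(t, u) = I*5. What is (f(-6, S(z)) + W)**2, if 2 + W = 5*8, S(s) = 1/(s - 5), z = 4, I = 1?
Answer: 1156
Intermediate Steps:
A(t, u) = 1 (A(t, u) = -4 + 1*5 = -4 + 5 = 1)
T = 1
S(s) = 1/(-5 + s)
f(E, x) = -4 (f(E, x) = -4*1 = -4)
W = 38 (W = -2 + 5*8 = -2 + 40 = 38)
(f(-6, S(z)) + W)**2 = (-4 + 38)**2 = 34**2 = 1156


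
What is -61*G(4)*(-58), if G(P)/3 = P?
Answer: 42456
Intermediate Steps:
G(P) = 3*P
-61*G(4)*(-58) = -183*4*(-58) = -61*12*(-58) = -732*(-58) = 42456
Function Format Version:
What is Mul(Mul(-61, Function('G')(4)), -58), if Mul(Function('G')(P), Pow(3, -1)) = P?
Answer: 42456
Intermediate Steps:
Function('G')(P) = Mul(3, P)
Mul(Mul(-61, Function('G')(4)), -58) = Mul(Mul(-61, Mul(3, 4)), -58) = Mul(Mul(-61, 12), -58) = Mul(-732, -58) = 42456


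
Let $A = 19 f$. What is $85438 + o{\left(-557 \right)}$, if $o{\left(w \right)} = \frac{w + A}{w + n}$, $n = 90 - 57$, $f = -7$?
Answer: $\frac{22385101}{262} \approx 85439.0$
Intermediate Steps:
$n = 33$ ($n = 90 - 57 = 33$)
$A = -133$ ($A = 19 \left(-7\right) = -133$)
$o{\left(w \right)} = \frac{-133 + w}{33 + w}$ ($o{\left(w \right)} = \frac{w - 133}{w + 33} = \frac{-133 + w}{33 + w}$)
$85438 + o{\left(-557 \right)} = 85438 + \frac{-133 - 557}{33 - 557} = 85438 + \frac{1}{-524} \left(-690\right) = 85438 - - \frac{345}{262} = 85438 + \frac{345}{262} = \frac{22385101}{262}$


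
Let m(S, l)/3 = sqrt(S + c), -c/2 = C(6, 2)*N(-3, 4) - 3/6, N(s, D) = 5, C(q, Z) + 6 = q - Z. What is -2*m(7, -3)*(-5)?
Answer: 60*sqrt(7) ≈ 158.75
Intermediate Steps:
C(q, Z) = -6 + q - Z (C(q, Z) = -6 + (q - Z) = -6 + q - Z)
c = 21 (c = -2*((-6 + 6 - 1*2)*5 - 3/6) = -2*((-6 + 6 - 2)*5 - 3*1/6) = -2*(-2*5 - 1/2) = -2*(-10 - 1/2) = -2*(-21/2) = 21)
m(S, l) = 3*sqrt(21 + S) (m(S, l) = 3*sqrt(S + 21) = 3*sqrt(21 + S))
-2*m(7, -3)*(-5) = -6*sqrt(21 + 7)*(-5) = -6*sqrt(28)*(-5) = -6*2*sqrt(7)*(-5) = -12*sqrt(7)*(-5) = 60*sqrt(7)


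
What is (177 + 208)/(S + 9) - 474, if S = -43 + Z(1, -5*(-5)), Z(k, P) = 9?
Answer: -2447/5 ≈ -489.40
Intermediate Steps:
S = -34 (S = -43 + 9 = -34)
(177 + 208)/(S + 9) - 474 = (177 + 208)/(-34 + 9) - 474 = 385/(-25) - 474 = 385*(-1/25) - 474 = -77/5 - 474 = -2447/5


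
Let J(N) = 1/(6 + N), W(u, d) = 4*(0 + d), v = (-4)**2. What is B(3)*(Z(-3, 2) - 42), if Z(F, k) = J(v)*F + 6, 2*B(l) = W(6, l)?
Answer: -2385/11 ≈ -216.82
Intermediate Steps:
v = 16
W(u, d) = 4*d
B(l) = 2*l (B(l) = (4*l)/2 = 2*l)
Z(F, k) = 6 + F/22 (Z(F, k) = F/(6 + 16) + 6 = F/22 + 6 = 6 + F/22)
B(3)*(Z(-3, 2) - 42) = (2*3)*((6 + (1/22)*(-3)) - 42) = 6*((6 - 3/22) - 42) = 6*(129/22 - 42) = 6*(-795/22) = -2385/11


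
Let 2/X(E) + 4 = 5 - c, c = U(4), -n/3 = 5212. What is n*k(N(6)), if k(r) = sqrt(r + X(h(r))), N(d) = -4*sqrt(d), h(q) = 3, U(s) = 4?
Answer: -5212*I*sqrt(6 + 36*sqrt(6)) ≈ -50581.0*I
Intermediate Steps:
n = -15636 (n = -3*5212 = -15636)
c = 4
X(E) = -2/3 (X(E) = 2/(-4 + (5 - 1*4)) = 2/(-4 + (5 - 4)) = 2/(-4 + 1) = 2/(-3) = 2*(-1/3) = -2/3)
k(r) = sqrt(-2/3 + r) (k(r) = sqrt(r - 2/3) = sqrt(-2/3 + r))
n*k(N(6)) = -5212*sqrt(-6 + 9*(-4*sqrt(6))) = -5212*sqrt(-6 - 36*sqrt(6))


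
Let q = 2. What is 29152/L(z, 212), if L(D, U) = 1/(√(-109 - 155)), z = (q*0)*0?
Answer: 58304*I*√66 ≈ 4.7366e+5*I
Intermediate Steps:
z = 0 (z = (2*0)*0 = 0*0 = 0)
L(D, U) = -I*√66/132 (L(D, U) = 1/(√(-264)) = 1/(2*I*√66) = -I*√66/132)
29152/L(z, 212) = 29152/((-I*√66/132)) = 29152*(2*I*√66) = 58304*I*√66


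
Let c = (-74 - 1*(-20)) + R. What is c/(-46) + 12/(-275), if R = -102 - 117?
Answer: 74523/12650 ≈ 5.8911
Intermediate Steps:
R = -219
c = -273 (c = (-74 - 1*(-20)) - 219 = (-74 + 20) - 219 = -54 - 219 = -273)
c/(-46) + 12/(-275) = -273/(-46) + 12/(-275) = -273*(-1/46) + 12*(-1/275) = 273/46 - 12/275 = 74523/12650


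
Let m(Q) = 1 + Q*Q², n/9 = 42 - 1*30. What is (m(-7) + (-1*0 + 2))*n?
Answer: -36720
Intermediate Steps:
n = 108 (n = 9*(42 - 1*30) = 9*(42 - 30) = 9*12 = 108)
m(Q) = 1 + Q³
(m(-7) + (-1*0 + 2))*n = ((1 + (-7)³) + (-1*0 + 2))*108 = ((1 - 343) + (0 + 2))*108 = (-342 + 2)*108 = -340*108 = -36720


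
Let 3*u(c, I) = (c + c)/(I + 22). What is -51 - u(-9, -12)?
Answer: -252/5 ≈ -50.400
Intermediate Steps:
u(c, I) = 2*c/(3*(22 + I)) (u(c, I) = ((c + c)/(I + 22))/3 = ((2*c)/(22 + I))/3 = (2*c/(22 + I))/3 = 2*c/(3*(22 + I)))
-51 - u(-9, -12) = -51 - 2*(-9)/(3*(22 - 12)) = -51 - 2*(-9)/(3*10) = -51 - 1*(-⅗) = -51 + ⅗ = -252/5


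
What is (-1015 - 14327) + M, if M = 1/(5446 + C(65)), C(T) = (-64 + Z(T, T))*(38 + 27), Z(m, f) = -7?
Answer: -12749201/831 ≈ -15342.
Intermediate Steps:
C(T) = -4615 (C(T) = (-64 - 7)*(38 + 27) = -71*65 = -4615)
M = 1/831 (M = 1/(5446 - 4615) = 1/831 ≈ 0.0012034)
(-1015 - 14327) + M = (-1015 - 14327) + 1/831 = -15342 + 1/831 = -12749201/831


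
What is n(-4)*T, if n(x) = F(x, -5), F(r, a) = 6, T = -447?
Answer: -2682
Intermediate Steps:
n(x) = 6
n(-4)*T = 6*(-447) = -2682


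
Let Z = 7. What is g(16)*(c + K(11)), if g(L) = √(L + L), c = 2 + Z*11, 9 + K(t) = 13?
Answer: 332*√2 ≈ 469.52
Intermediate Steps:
K(t) = 4 (K(t) = -9 + 13 = 4)
c = 79 (c = 2 + 7*11 = 2 + 77 = 79)
g(L) = √2*√L (g(L) = √(2*L) = √2*√L)
g(16)*(c + K(11)) = (√2*√16)*(79 + 4) = (√2*4)*83 = (4*√2)*83 = 332*√2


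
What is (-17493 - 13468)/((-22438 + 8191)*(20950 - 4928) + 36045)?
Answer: 30961/228229389 ≈ 0.00013566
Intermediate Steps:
(-17493 - 13468)/((-22438 + 8191)*(20950 - 4928) + 36045) = -30961/(-14247*16022 + 36045) = -30961/(-228265434 + 36045) = -30961/(-228229389) = -30961*(-1/228229389) = 30961/228229389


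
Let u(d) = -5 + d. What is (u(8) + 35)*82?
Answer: 3116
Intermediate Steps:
(u(8) + 35)*82 = ((-5 + 8) + 35)*82 = (3 + 35)*82 = 38*82 = 3116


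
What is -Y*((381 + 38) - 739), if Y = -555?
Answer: -177600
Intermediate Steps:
-Y*((381 + 38) - 739) = -(-555)*((381 + 38) - 739) = -(-555)*(419 - 739) = -(-555)*(-320) = -1*177600 = -177600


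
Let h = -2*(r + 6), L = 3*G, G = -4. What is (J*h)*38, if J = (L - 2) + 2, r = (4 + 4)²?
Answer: 63840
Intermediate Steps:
r = 64 (r = 8² = 64)
L = -12 (L = 3*(-4) = -12)
J = -12 (J = (-12 - 2) + 2 = -14 + 2 = -12)
h = -140 (h = -2*(64 + 6) = -2*70 = -140)
(J*h)*38 = -12*(-140)*38 = 1680*38 = 63840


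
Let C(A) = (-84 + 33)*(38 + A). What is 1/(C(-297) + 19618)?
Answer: 1/32827 ≈ 3.0463e-5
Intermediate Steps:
C(A) = -1938 - 51*A (C(A) = -51*(38 + A) = -1938 - 51*A)
1/(C(-297) + 19618) = 1/((-1938 - 51*(-297)) + 19618) = 1/((-1938 + 15147) + 19618) = 1/(13209 + 19618) = 1/32827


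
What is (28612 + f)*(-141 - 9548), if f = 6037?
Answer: -335714161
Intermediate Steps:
(28612 + f)*(-141 - 9548) = (28612 + 6037)*(-141 - 9548) = 34649*(-9689) = -335714161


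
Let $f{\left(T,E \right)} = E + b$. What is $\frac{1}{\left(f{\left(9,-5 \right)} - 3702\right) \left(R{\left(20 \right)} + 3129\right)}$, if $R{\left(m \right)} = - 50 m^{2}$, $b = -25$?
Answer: $\frac{1}{62962572} \approx 1.5882 \cdot 10^{-8}$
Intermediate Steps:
$f{\left(T,E \right)} = -25 + E$ ($f{\left(T,E \right)} = E - 25 = -25 + E$)
$\frac{1}{\left(f{\left(9,-5 \right)} - 3702\right) \left(R{\left(20 \right)} + 3129\right)} = \frac{1}{\left(\left(-25 - 5\right) - 3702\right) \left(- 50 \cdot 20^{2} + 3129\right)} = \frac{1}{\left(-30 - 3702\right) \left(\left(-50\right) 400 + 3129\right)} = \frac{1}{\left(-3732\right) \left(-20000 + 3129\right)} = \frac{1}{\left(-3732\right) \left(-16871\right)} = \frac{1}{62962572}$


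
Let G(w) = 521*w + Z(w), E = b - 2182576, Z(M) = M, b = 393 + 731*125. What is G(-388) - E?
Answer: 1888272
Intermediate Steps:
b = 91768 (b = 393 + 91375 = 91768)
E = -2090808 (E = 91768 - 2182576 = -2090808)
G(w) = 522*w (G(w) = 521*w + w = 522*w)
G(-388) - E = 522*(-388) - 1*(-2090808) = -202536 + 2090808 = 1888272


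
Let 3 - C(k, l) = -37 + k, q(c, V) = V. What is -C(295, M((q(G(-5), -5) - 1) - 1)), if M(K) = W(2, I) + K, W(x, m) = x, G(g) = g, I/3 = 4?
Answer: 255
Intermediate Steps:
I = 12 (I = 3*4 = 12)
M(K) = 2 + K
C(k, l) = 40 - k (C(k, l) = 3 - (-37 + k) = 3 + (37 - k) = 40 - k)
-C(295, M((q(G(-5), -5) - 1) - 1)) = -(40 - 1*295) = -(40 - 295) = -1*(-255) = 255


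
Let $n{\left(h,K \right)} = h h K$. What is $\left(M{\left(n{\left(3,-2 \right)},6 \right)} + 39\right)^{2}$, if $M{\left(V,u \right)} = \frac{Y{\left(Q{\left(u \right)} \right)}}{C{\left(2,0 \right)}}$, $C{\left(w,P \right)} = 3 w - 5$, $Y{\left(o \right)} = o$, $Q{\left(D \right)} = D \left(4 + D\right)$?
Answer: $9801$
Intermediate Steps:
$C{\left(w,P \right)} = -5 + 3 w$
$n{\left(h,K \right)} = K h^{2}$ ($n{\left(h,K \right)} = h^{2} K = K h^{2}$)
$M{\left(V,u \right)} = u \left(4 + u\right)$ ($M{\left(V,u \right)} = \frac{u \left(4 + u\right)}{-5 + 3 \cdot 2} = \frac{u \left(4 + u\right)}{-5 + 6} = \frac{u \left(4 + u\right)}{1} = u \left(4 + u\right) 1 = u \left(4 + u\right)$)
$\left(M{\left(n{\left(3,-2 \right)},6 \right)} + 39\right)^{2} = \left(6 \left(4 + 6\right) + 39\right)^{2} = \left(6 \cdot 10 + 39\right)^{2} = \left(60 + 39\right)^{2} = 99^{2} = 9801$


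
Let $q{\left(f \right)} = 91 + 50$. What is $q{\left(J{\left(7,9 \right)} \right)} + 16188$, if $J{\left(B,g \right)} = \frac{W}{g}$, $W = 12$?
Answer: $16329$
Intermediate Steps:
$J{\left(B,g \right)} = \frac{12}{g}$
$q{\left(f \right)} = 141$
$q{\left(J{\left(7,9 \right)} \right)} + 16188 = 141 + 16188 = 16329$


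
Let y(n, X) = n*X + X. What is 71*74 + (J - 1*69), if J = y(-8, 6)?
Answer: 5143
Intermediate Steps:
y(n, X) = X + X*n (y(n, X) = X*n + X = X + X*n)
J = -42 (J = 6*(1 - 8) = 6*(-7) = -42)
71*74 + (J - 1*69) = 71*74 + (-42 - 1*69) = 5254 + (-42 - 69) = 5254 - 111 = 5143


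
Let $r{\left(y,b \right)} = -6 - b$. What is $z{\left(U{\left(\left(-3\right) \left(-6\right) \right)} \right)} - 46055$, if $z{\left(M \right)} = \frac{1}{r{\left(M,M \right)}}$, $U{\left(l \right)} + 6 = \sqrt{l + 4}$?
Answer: $-46055 - \frac{\sqrt{22}}{22} \approx -46055.0$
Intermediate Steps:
$U{\left(l \right)} = -6 + \sqrt{4 + l}$ ($U{\left(l \right)} = -6 + \sqrt{l + 4} = -6 + \sqrt{4 + l}$)
$z{\left(M \right)} = \frac{1}{-6 - M}$
$z{\left(U{\left(\left(-3\right) \left(-6\right) \right)} \right)} - 46055 = - \frac{1}{6 - \left(6 - \sqrt{4 - -18}\right)} - 46055 = - \frac{1}{6 - \left(6 - \sqrt{4 + 18}\right)} - 46055 = - \frac{1}{6 - \left(6 - \sqrt{22}\right)} - 46055 = - \frac{1}{\sqrt{22}} - 46055 = - \frac{\sqrt{22}}{22} - 46055 = -46055 - \frac{\sqrt{22}}{22}$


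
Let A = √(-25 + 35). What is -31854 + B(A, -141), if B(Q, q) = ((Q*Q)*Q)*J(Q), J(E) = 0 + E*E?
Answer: -31854 + 100*√10 ≈ -31538.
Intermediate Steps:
J(E) = E² (J(E) = 0 + E² = E²)
A = √10 ≈ 3.1623
B(Q, q) = Q⁵ (B(Q, q) = ((Q*Q)*Q)*Q² = (Q²*Q)*Q² = Q³*Q² = Q⁵)
-31854 + B(A, -141) = -31854 + (√10)⁵ = -31854 + 100*√10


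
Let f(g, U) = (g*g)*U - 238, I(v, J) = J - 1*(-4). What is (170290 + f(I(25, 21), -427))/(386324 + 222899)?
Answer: -96823/609223 ≈ -0.15893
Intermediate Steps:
I(v, J) = 4 + J (I(v, J) = J + 4 = 4 + J)
f(g, U) = -238 + U*g² (f(g, U) = g²*U - 238 = U*g² - 238 = -238 + U*g²)
(170290 + f(I(25, 21), -427))/(386324 + 222899) = (170290 + (-238 - 427*(4 + 21)²))/(386324 + 222899) = (170290 + (-238 - 427*25²))/609223 = (170290 + (-238 - 427*625))*(1/609223) = (170290 + (-238 - 266875))*(1/609223) = (170290 - 267113)*(1/609223) = -96823*1/609223 = -96823/609223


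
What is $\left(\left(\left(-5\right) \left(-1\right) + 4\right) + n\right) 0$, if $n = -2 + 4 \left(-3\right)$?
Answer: $0$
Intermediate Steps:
$n = -14$ ($n = -2 - 12 = -14$)
$\left(\left(\left(-5\right) \left(-1\right) + 4\right) + n\right) 0 = \left(\left(\left(-5\right) \left(-1\right) + 4\right) - 14\right) 0 = \left(\left(5 + 4\right) - 14\right) 0 = \left(9 - 14\right) 0 = \left(-5\right) 0 = 0$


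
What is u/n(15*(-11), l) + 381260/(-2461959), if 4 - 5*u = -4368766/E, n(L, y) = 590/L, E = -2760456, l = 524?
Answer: -193849433301821/668286066841560 ≈ -0.29007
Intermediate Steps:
u = 3336529/6901140 (u = ⅘ - (-1)*4368766/(-2760456)/5 = ⅘ - (-1)*4368766*(-1/2760456)/5 = ⅘ - (-1)*(-2184383)/(5*1380228) = ⅘ - ⅕*2184383/1380228 = ⅘ - 2184383/6901140 = 3336529/6901140 ≈ 0.48348)
u/n(15*(-11), l) + 381260/(-2461959) = 3336529/(6901140*((590/((15*(-11)))))) + 381260/(-2461959) = 3336529/(6901140*((590/(-165)))) + 381260*(-1/2461959) = 3336529/(6901140*((590*(-1/165)))) - 381260/2461959 = 3336529/(6901140*(-118/33)) - 381260/2461959 = (3336529/6901140)*(-33/118) - 381260/2461959 = -36701819/271444840 - 381260/2461959 = -193849433301821/668286066841560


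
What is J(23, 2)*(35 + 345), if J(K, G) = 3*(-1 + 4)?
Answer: 3420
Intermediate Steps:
J(K, G) = 9 (J(K, G) = 3*3 = 9)
J(23, 2)*(35 + 345) = 9*(35 + 345) = 9*380 = 3420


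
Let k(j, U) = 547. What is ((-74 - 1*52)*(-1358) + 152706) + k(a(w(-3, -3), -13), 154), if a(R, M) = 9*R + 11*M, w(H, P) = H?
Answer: 324361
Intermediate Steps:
((-74 - 1*52)*(-1358) + 152706) + k(a(w(-3, -3), -13), 154) = ((-74 - 1*52)*(-1358) + 152706) + 547 = ((-74 - 52)*(-1358) + 152706) + 547 = (-126*(-1358) + 152706) + 547 = (171108 + 152706) + 547 = 323814 + 547 = 324361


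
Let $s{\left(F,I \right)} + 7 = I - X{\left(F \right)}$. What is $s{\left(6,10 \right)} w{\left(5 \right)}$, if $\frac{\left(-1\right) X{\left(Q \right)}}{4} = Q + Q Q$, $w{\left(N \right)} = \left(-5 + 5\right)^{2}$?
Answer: $0$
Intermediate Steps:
$w{\left(N \right)} = 0$ ($w{\left(N \right)} = 0^{2} = 0$)
$X{\left(Q \right)} = - 4 Q - 4 Q^{2}$ ($X{\left(Q \right)} = - 4 \left(Q + Q Q\right) = - 4 \left(Q + Q^{2}\right) = - 4 Q - 4 Q^{2}$)
$s{\left(F,I \right)} = -7 + I + 4 F \left(1 + F\right)$ ($s{\left(F,I \right)} = -7 + \left(I - - 4 F \left(1 + F\right)\right) = -7 + \left(I + 4 F \left(1 + F\right)\right) = -7 + I + 4 F \left(1 + F\right)$)
$s{\left(6,10 \right)} w{\left(5 \right)} = \left(-7 + 10 + 4 \cdot 6 \left(1 + 6\right)\right) 0 = \left(-7 + 10 + 4 \cdot 6 \cdot 7\right) 0 = \left(-7 + 10 + 168\right) 0 = 171 \cdot 0 = 0$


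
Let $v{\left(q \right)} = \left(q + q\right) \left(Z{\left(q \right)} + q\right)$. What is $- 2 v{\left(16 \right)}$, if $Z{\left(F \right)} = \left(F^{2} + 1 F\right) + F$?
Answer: $-19456$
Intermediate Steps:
$Z{\left(F \right)} = F^{2} + 2 F$ ($Z{\left(F \right)} = \left(F^{2} + F\right) + F = \left(F + F^{2}\right) + F = F^{2} + 2 F$)
$v{\left(q \right)} = 2 q \left(q + q \left(2 + q\right)\right)$ ($v{\left(q \right)} = \left(q + q\right) \left(q \left(2 + q\right) + q\right) = 2 q \left(q + q \left(2 + q\right)\right)$)
$- 2 v{\left(16 \right)} = - 2 \cdot 2 \cdot 16^{2} \left(3 + 16\right) = - 2 \cdot 2 \cdot 256 \cdot 19 = - 2 \cdot 9728 = \left(-1\right) 19456 = -19456$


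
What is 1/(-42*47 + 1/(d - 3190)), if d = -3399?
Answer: -6589/13006687 ≈ -0.00050659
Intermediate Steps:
1/(-42*47 + 1/(d - 3190)) = 1/(-42*47 + 1/(-3399 - 3190)) = 1/(-1974 + 1/(-6589)) = 1/(-1974 - 1/6589) = 1/(-13006687/6589) = -6589/13006687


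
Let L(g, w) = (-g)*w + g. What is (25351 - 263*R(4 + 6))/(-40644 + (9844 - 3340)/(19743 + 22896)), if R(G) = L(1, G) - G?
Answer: -107834031/144417751 ≈ -0.74668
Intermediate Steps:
L(g, w) = g - g*w (L(g, w) = -g*w + g = g - g*w)
R(G) = 1 - 2*G (R(G) = 1*(1 - G) - G = (1 - G) - G = 1 - 2*G)
(25351 - 263*R(4 + 6))/(-40644 + (9844 - 3340)/(19743 + 22896)) = (25351 - 263*(1 - 2*(4 + 6)))/(-40644 + (9844 - 3340)/(19743 + 22896)) = (25351 - 263*(1 - 2*10))/(-40644 + 6504/42639) = (25351 - 263*(1 - 20))/(-40644 + 6504*(1/42639)) = (25351 - 263*(-19))/(-40644 + 2168/14213) = (25351 + 4997)/(-577671004/14213) = 30348*(-14213/577671004) = -107834031/144417751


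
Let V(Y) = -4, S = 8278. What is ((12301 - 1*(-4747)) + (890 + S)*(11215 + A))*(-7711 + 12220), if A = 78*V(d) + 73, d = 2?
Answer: 453808377144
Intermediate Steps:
A = -239 (A = 78*(-4) + 73 = -312 + 73 = -239)
((12301 - 1*(-4747)) + (890 + S)*(11215 + A))*(-7711 + 12220) = ((12301 - 1*(-4747)) + (890 + 8278)*(11215 - 239))*(-7711 + 12220) = ((12301 + 4747) + 9168*10976)*4509 = (17048 + 100627968)*4509 = 100645016*4509 = 453808377144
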